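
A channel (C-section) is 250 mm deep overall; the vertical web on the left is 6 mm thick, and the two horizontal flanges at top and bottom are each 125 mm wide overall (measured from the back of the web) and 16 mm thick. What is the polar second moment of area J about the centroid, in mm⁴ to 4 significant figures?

Break the section into simple shapes (no overlaps), measuring from the bottom-left corner of the bounding box.
Web: 6 × 250, A = 1 500 mm², y = 125 mm, Ī = 7 812 500 mm⁴.
Top flange (beyond web): 119 × 16, A = 1 904 mm², y = 242 mm, Ī = 40618.7 mm⁴.
Bottom flange (beyond web): 119 × 16, A = 1 904 mm², y = 8 mm, Ī = 40618.7 mm⁴.
By symmetry the centroid is at mid-height, ȳ = 125 mm.
Transfer each piece to the centroidal x-axis using Ī + A·d² with d = y − 125:
  web: d = 0 mm → contributes +7 812 500 mm⁴
  top flange (beyond web): d = 117 mm → contributes +26 104 475 mm⁴
  bottom flange (beyond web): d = -117 mm → contributes +26 104 475 mm⁴
Total I = 60 021 449 mm⁴.
For the y-axis: x̄ = 47.838 mm.
Repeating about the centroidal y-axis gives I_y = 8 701 818 mm⁴.
Polar second moment: J = I_x + I_y = 68 723 267 mm⁴.

J ≈ 6.872 × 10⁷ mm⁴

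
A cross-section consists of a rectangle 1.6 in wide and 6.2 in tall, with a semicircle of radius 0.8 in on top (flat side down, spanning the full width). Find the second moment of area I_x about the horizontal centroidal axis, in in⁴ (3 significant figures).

Decompose the section into non-overlapping parts with the origin at the bottom-left of its bounding rectangle.
Rectangular body: 1.6 × 6.2, A = 9.92 in², y = 3.1 in, Ī = 31.777 in⁴.
Semicircular cap: semicircle r = 0.8, A = 1.0053 in², y = 6.5395 in, Ī = 0.044956 in⁴.
Centroid: ȳ = ΣA·y / ΣA = 3.4165 in.
Transfer each piece to the horizontal centroidal axis using Ī + A·d² with d = y − 3.4165:
  rectangular body: d = -0.31649 in → contributes +32.771 in⁴
  semicircular cap: d = 3.123 in → contributes +9.8501 in⁴
Total I = 42.621 in⁴.

I_x ≈ 42.6 in⁴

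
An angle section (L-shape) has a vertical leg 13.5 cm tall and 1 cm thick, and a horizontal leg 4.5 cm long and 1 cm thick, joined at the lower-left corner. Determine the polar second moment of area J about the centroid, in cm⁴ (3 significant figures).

J ≈ 333 cm⁴

Treat the section as a set of non-overlapping primitives; coordinates are from the bounding-box lower-left.
Vertical leg: 1 × 13.5, A = 13.5 cm², y = 6.75 cm, Ī = 205.03 cm⁴.
Horizontal leg (remainder): 3.5 × 1, A = 3.5 cm², y = 0.5 cm, Ī = 0.29167 cm⁴.
Centroid: ȳ = ΣA·y / ΣA = 5.4632 cm.
Transfer each piece to the centroidal x-axis using Ī + A·d² with d = y − 5.4632:
  vertical leg: d = 1.2868 cm → contributes +227.38 cm⁴
  horizontal leg (remainder): d = -4.9632 cm → contributes +86.51 cm⁴
Total I = 313.89 cm⁴.
For the y-axis: x̄ = 0.96324 cm.
Repeating about the centroidal y-axis gives I_y = 18.769 cm⁴.
Polar second moment: J = I_x + I_y = 332.66 cm⁴.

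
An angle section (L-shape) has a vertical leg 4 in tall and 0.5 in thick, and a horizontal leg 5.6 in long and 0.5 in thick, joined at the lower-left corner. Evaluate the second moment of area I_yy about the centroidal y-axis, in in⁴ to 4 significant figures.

I_yy ≈ 14.36 in⁴

Decompose the section into non-overlapping parts with the origin at the bottom-left of its bounding rectangle.
Vertical leg: 0.5 × 4, A = 2 in², x = 0.25 in, Ī = 0.0416667 in⁴.
Horizontal leg (remainder): 5.1 × 0.5, A = 2.55 in², x = 3.05 in, Ī = 5.52713 in⁴.
Centroid: x̄ = ΣA·x / ΣA = 1.81923 in.
Transfer each piece to the centroidal y-axis using Ī + A·d² with d = x − 1.81923:
  vertical leg: d = -1.56923 in → contributes +4.96664 in⁴
  horizontal leg (remainder): d = 1.23077 in → contributes +9.38985 in⁴
Total I = 14.3565 in⁴.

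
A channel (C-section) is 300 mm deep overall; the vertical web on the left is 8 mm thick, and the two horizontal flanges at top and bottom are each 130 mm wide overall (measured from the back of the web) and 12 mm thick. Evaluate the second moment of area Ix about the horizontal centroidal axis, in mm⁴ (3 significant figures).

Ix ≈ 7.88 × 10⁷ mm⁴

Split into non-overlapping primitives; take the origin at the lower-left of the bounding box.
Web: 8 × 300, A = 2 400 mm², y = 150 mm, Ī = 18 000 000 mm⁴.
Top flange (beyond web): 122 × 12, A = 1 464 mm², y = 294 mm, Ī = 17 568 mm⁴.
Bottom flange (beyond web): 122 × 12, A = 1 464 mm², y = 6 mm, Ī = 17 568 mm⁴.
By symmetry the centroid is at mid-height, ȳ = 150 mm.
Transfer each piece to the horizontal centroidal axis using Ī + A·d² with d = y − 150:
  web: d = 0 mm → contributes +18 000 000 mm⁴
  top flange (beyond web): d = 144 mm → contributes +30 375 072 mm⁴
  bottom flange (beyond web): d = -144 mm → contributes +30 375 072 mm⁴
Total I = 78 750 144 mm⁴.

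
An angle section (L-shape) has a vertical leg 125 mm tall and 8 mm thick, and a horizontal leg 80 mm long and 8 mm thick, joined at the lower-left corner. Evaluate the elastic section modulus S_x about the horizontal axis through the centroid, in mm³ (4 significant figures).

S_x ≈ 3.047 × 10⁴ mm³

Decompose the section into non-overlapping parts with the origin at the bottom-left of its bounding rectangle.
Vertical leg: 8 × 125, A = 1 000 mm², y = 62.5 mm, Ī = 1 302 083 mm⁴.
Horizontal leg (remainder): 72 × 8, A = 576 mm², y = 4 mm, Ī = 3 072 mm⁴.
Centroid: ȳ = ΣA·y / ΣA = 41.1193 mm.
Transfer each piece to the horizontal axis through the centroid using Ī + A·d² with d = y − 41.1193:
  vertical leg: d = 21.3807 mm → contributes +1 759 218 mm⁴
  horizontal leg (remainder): d = -37.1193 mm → contributes +796 709 mm⁴
Total I = 2 555 927 mm⁴.
Extreme fibre distance c = 83.8807 mm; S = I/c = 30 471 mm³.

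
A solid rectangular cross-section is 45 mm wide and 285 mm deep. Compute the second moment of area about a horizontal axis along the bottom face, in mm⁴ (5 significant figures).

The section: 45 × 285, A = 12 825 mm², y = 142.5 mm, Ī = 86 809 219 mm⁴.
Transfer it to the bottom edge using Ī + A·d² with d = y − 0:
  the section: d = 142.5 mm → contributes +347 236 875 mm⁴
Total I = 347 236 875 mm⁴.

I_base ≈ 3.4724 × 10⁸ mm⁴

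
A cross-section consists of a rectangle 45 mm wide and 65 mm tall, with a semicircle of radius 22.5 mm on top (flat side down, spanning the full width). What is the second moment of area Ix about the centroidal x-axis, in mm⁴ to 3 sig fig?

Split into non-overlapping primitives; take the origin at the lower-left of the bounding box.
Rectangular body: 45 × 65, A = 2 925 mm², y = 32.5 mm, Ī = 1 029 844 mm⁴.
Semicircular cap: semicircle r = 22.5, A = 795.22 mm², y = 74.549 mm, Ī = 28 130 mm⁴.
Centroid: ȳ = ΣA·y / ΣA = 41.488 mm.
Transfer each piece to the centroidal x-axis using Ī + A·d² with d = y − 41.488:
  rectangular body: d = -8.9883 mm → contributes +1 266 151 mm⁴
  semicircular cap: d = 33.061 mm → contributes +897 326 mm⁴
Total I = 2 163 477 mm⁴.

Ix ≈ 2.16 × 10⁶ mm⁴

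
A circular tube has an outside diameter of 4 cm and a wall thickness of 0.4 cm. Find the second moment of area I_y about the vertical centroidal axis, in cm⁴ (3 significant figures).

Treat the section as a set of non-overlapping primitives; coordinates are from the bounding-box lower-left.
Outer circle: ⌀4, A = 12.566 cm², x = 2 cm, Ī = 12.566 cm⁴.
Bore (subtracted): ⌀3.2, A = 8.0425 cm², x = 2 cm, Ī = 5.1472 cm⁴.
By symmetry the centroid is at mid-width, x̄ = 2 cm.
All pieces are centred on the vertical centroidal axis, so I = ΣĪ (holes subtracted) = 7.4192 cm⁴.

I_y ≈ 7.42 cm⁴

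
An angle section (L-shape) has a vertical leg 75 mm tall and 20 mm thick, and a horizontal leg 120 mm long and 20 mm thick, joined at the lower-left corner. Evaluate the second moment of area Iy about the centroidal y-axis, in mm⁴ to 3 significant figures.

Iy ≈ 4.80 × 10⁶ mm⁴

Treat the section as a set of non-overlapping primitives; coordinates are from the bounding-box lower-left.
Vertical leg: 20 × 75, A = 1 500 mm², x = 10 mm, Ī = 50 000 mm⁴.
Horizontal leg (remainder): 100 × 20, A = 2 000 mm², x = 70 mm, Ī = 1 666 667 mm⁴.
Centroid: x̄ = ΣA·x / ΣA = 44.286 mm.
Transfer each piece to the centroidal y-axis using Ī + A·d² with d = x − 44.286:
  vertical leg: d = -34.286 mm → contributes +1 813 265 mm⁴
  horizontal leg (remainder): d = 25.714 mm → contributes +2 989 116 mm⁴
Total I = 4 802 381 mm⁴.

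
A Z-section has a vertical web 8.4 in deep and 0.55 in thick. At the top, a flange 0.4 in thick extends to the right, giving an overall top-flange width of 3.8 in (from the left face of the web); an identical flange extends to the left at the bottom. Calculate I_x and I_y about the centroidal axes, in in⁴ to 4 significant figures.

I_x ≈ 68.80 in⁴, I_y ≈ 11.79 in⁴

Decompose the section into non-overlapping parts with the origin at the bottom-left of its bounding rectangle.
Web: 0.55 × 8.4, A = 4.62 in², y = 4.2 in, Ī = 27.1656 in⁴.
Top flange (beyond web): 3.25 × 0.4, A = 1.3 in², y = 8.2 in, Ī = 0.0173333 in⁴.
Bottom flange (beyond web): 3.25 × 0.4, A = 1.3 in², y = 0.2 in, Ī = 0.0173333 in⁴.
Centroid: ȳ = ΣA·y / ΣA = 4.2 in.
Transfer each piece to the centroidal x-axis using Ī + A·d² with d = y − 4.2:
  web: d = 0 in → contributes +27.1656 in⁴
  top flange (beyond web): d = 4 in → contributes +20.8173 in⁴
  bottom flange (beyond web): d = -4 in → contributes +20.8173 in⁴
Total I = 68.8003 in⁴.
For the y-axis: x̄ = 3.525 in.
Repeating about the centroidal y-axis gives I_y = 11.791 in⁴.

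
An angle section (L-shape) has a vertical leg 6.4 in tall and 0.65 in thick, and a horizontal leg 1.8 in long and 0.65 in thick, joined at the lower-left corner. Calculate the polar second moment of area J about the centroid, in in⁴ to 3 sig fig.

J ≈ 20.2 in⁴

Treat the section as a set of non-overlapping primitives; coordinates are from the bounding-box lower-left.
Vertical leg: 0.65 × 6.4, A = 4.16 in², y = 3.2 in, Ī = 14.199 in⁴.
Horizontal leg (remainder): 1.15 × 0.65, A = 0.7475 in², y = 0.325 in, Ī = 0.026318 in⁴.
Centroid: ȳ = ΣA·y / ΣA = 2.7621 in.
Transfer each piece to the centroidal x-axis using Ī + A·d² with d = y − 2.7621:
  vertical leg: d = 0.43791 in → contributes +14.997 in⁴
  horizontal leg (remainder): d = -2.4371 in → contributes +4.466 in⁴
Total I = 19.463 in⁴.
For the y-axis: x̄ = 0.46209 in.
Repeating about the centroidal y-axis gives I_y = 0.7421 in⁴.
Polar second moment: J = I_x + I_y = 20.205 in⁴.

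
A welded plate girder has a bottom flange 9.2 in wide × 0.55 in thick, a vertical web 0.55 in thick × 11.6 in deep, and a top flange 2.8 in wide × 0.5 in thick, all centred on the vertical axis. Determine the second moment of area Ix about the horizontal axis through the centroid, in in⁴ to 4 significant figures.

Ix ≈ 271.1 in⁴

Decompose the section into non-overlapping parts with the origin at the bottom-left of its bounding rectangle.
Bottom plate: 9.2 × 0.55, A = 5.06 in², y = 0.275 in, Ī = 0.127554 in⁴.
Web plate: 0.55 × 11.6, A = 6.38 in², y = 6.35 in, Ī = 71.5411 in⁴.
Top plate: 2.8 × 0.5, A = 1.4 in², y = 12.4 in, Ī = 0.0291667 in⁴.
Centroid: ȳ = ΣA·y / ΣA = 4.61562 in.
Transfer each piece to the horizontal axis through the centroid using Ī + A·d² with d = y − 4.61562:
  bottom plate: d = -4.34062 in → contributes +95.4627 in⁴
  web plate: d = 1.73438 in → contributes +90.7327 in⁴
  top plate: d = 7.78438 in → contributes +84.8645 in⁴
Total I = 271.06 in⁴.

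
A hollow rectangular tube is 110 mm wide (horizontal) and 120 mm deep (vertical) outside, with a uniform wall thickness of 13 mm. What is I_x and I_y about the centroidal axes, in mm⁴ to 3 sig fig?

Decompose the section into non-overlapping parts with the origin at the bottom-left of its bounding rectangle.
Outer rectangle: 110 × 120, A = 13 200 mm², y = 60 mm, Ī = 15 840 000 mm⁴.
Inner void (subtracted): 84 × 94, A = 7 896 mm², y = 60 mm, Ī = 5 814 088 mm⁴.
By symmetry the centroid is at mid-height, ȳ = 60 mm.
All pieces are centred on the centroidal x-axis, so I = ΣĪ (holes subtracted) = 10 025 912 mm⁴.
Repeating about the centroidal y-axis gives I_y = 8 667 152 mm⁴.

I_x ≈ 1.00 × 10⁷ mm⁴, I_y ≈ 8.67 × 10⁶ mm⁴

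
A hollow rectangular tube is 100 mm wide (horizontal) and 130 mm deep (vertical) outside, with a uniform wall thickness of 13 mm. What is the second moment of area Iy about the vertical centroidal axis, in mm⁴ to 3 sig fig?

Iy ≈ 7.32 × 10⁶ mm⁴

Break the section into simple shapes (no overlaps), measuring from the bottom-left corner of the bounding box.
Outer rectangle: 100 × 130, A = 13 000 mm², x = 50 mm, Ī = 10 833 333 mm⁴.
Inner void (subtracted): 74 × 104, A = 7 696 mm², x = 50 mm, Ī = 3 511 941 mm⁴.
By symmetry the centroid is at mid-width, x̄ = 50 mm.
All pieces are centred on the vertical centroidal axis, so I = ΣĪ (holes subtracted) = 7 321 392 mm⁴.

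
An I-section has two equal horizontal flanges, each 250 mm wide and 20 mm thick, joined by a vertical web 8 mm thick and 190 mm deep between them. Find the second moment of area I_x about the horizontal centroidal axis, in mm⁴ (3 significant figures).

I_x ≈ 1.15 × 10⁸ mm⁴

Decompose the section into non-overlapping parts with the origin at the bottom-left of its bounding rectangle.
Bottom flange: 250 × 20, A = 5 000 mm², y = 10 mm, Ī = 166 667 mm⁴.
Web: 8 × 190, A = 1 520 mm², y = 115 mm, Ī = 4 572 667 mm⁴.
Top flange: 250 × 20, A = 5 000 mm², y = 220 mm, Ī = 166 667 mm⁴.
By symmetry the centroid is at mid-height, ȳ = 115 mm.
Transfer each piece to the horizontal centroidal axis using Ī + A·d² with d = y − 115:
  bottom flange: d = -105 mm → contributes +55 291 667 mm⁴
  web: d = 0 mm → contributes +4 572 667 mm⁴
  top flange: d = 105 mm → contributes +55 291 667 mm⁴
Total I = 115 156 000 mm⁴.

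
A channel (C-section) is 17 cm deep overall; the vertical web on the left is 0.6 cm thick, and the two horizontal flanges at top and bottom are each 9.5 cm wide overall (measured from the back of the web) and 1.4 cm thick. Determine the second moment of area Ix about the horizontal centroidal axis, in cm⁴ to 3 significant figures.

Ix ≈ 1770 cm⁴

Treat the section as a set of non-overlapping primitives; coordinates are from the bounding-box lower-left.
Web: 0.6 × 17, A = 10.2 cm², y = 8.5 cm, Ī = 245.65 cm⁴.
Top flange (beyond web): 8.9 × 1.4, A = 12.46 cm², y = 16.3 cm, Ī = 2.0351 cm⁴.
Bottom flange (beyond web): 8.9 × 1.4, A = 12.46 cm², y = 0.7 cm, Ī = 2.0351 cm⁴.
By symmetry the centroid is at mid-height, ȳ = 8.5 cm.
Transfer each piece to the horizontal centroidal axis using Ī + A·d² with d = y − 8.5:
  web: d = 0 cm → contributes +245.65 cm⁴
  top flange (beyond web): d = 7.8 cm → contributes +760.1 cm⁴
  bottom flange (beyond web): d = -7.8 cm → contributes +760.1 cm⁴
Total I = 1765.9 cm⁴.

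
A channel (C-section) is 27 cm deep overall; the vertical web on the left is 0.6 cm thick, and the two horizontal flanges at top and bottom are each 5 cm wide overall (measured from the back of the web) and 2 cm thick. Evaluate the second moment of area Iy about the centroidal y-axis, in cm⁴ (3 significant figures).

Iy ≈ 81.6 cm⁴

Treat the section as a set of non-overlapping primitives; coordinates are from the bounding-box lower-left.
Web: 0.6 × 27, A = 16.2 cm², x = 0.3 cm, Ī = 0.486 cm⁴.
Top flange (beyond web): 4.4 × 2, A = 8.8 cm², x = 2.8 cm, Ī = 14.197 cm⁴.
Bottom flange (beyond web): 4.4 × 2, A = 8.8 cm², x = 2.8 cm, Ī = 14.197 cm⁴.
Centroid: x̄ = ΣA·x / ΣA = 1.6018 cm.
Transfer each piece to the centroidal y-axis using Ī + A·d² with d = x − 1.6018:
  web: d = -1.3018 cm → contributes +27.939 cm⁴
  top flange (beyond web): d = 1.1982 cm → contributes +26.832 cm⁴
  bottom flange (beyond web): d = 1.1982 cm → contributes +26.832 cm⁴
Total I = 81.603 cm⁴.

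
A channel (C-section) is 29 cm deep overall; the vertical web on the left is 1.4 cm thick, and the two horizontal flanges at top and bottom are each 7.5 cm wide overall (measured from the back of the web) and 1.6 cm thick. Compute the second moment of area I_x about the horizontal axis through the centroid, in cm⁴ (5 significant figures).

I_x ≈ 6513.3 cm⁴

Split into non-overlapping primitives; take the origin at the lower-left of the bounding box.
Web: 1.4 × 29, A = 40.6 cm², y = 14.5 cm, Ī = 2845.383 cm⁴.
Top flange (beyond web): 6.1 × 1.6, A = 9.76 cm², y = 28.2 cm, Ī = 2.082133 cm⁴.
Bottom flange (beyond web): 6.1 × 1.6, A = 9.76 cm², y = 0.8 cm, Ī = 2.082133 cm⁴.
By symmetry the centroid is at mid-height, ȳ = 14.5 cm.
Transfer each piece to the horizontal axis through the centroid using Ī + A·d² with d = y − 14.5:
  web: d = 0 cm → contributes +2845.383 cm⁴
  top flange (beyond web): d = 13.7 cm → contributes +1833.937 cm⁴
  bottom flange (beyond web): d = -13.7 cm → contributes +1833.937 cm⁴
Total I = 6513.256 cm⁴.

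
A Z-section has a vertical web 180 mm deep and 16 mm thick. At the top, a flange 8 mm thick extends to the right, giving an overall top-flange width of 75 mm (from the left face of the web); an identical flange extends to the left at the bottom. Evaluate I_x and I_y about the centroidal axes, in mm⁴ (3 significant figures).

Decompose the section into non-overlapping parts with the origin at the bottom-left of its bounding rectangle.
Web: 16 × 180, A = 2 880 mm², y = 90 mm, Ī = 7 776 000 mm⁴.
Top flange (beyond web): 59 × 8, A = 472 mm², y = 176 mm, Ī = 2517.3 mm⁴.
Bottom flange (beyond web): 59 × 8, A = 472 mm², y = 4 mm, Ī = 2517.3 mm⁴.
Centroid: ȳ = ΣA·y / ΣA = 90 mm.
Transfer each piece to the centroidal x-axis using Ī + A·d² with d = y − 90:
  web: d = 0 mm → contributes +7 776 000 mm⁴
  top flange (beyond web): d = 86 mm → contributes +3 493 429 mm⁴
  bottom flange (beyond web): d = -86 mm → contributes +3 493 429 mm⁴
Total I = 14 762 859 mm⁴.
For the y-axis: x̄ = 67 mm.
Repeating about the centroidal y-axis gives I_y = 1 662 779 mm⁴.

I_x ≈ 1.48 × 10⁷ mm⁴, I_y ≈ 1.66 × 10⁶ mm⁴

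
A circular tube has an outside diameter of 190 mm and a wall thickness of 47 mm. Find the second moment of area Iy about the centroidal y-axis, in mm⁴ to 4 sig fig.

Split into non-overlapping primitives; take the origin at the lower-left of the bounding box.
Outer circle: ⌀190, A = 28352.9 mm², x = 95 mm, Ī = 63 971 171 mm⁴.
Bore (subtracted): ⌀96, A = 7238.23 mm², x = 95 mm, Ī = 4 169 220 mm⁴.
By symmetry the centroid is at mid-width, x̄ = 95 mm.
All pieces are centred on the centroidal y-axis, so I = ΣĪ (holes subtracted) = 59 801 951 mm⁴.

Iy ≈ 5.980 × 10⁷ mm⁴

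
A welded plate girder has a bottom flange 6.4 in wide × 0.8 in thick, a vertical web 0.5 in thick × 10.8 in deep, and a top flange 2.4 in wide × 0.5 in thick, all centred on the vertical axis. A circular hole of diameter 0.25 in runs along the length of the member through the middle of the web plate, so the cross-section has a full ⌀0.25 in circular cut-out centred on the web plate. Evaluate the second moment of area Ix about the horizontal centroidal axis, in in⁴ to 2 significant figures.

Ix ≈ 220 in⁴

Decompose the section into non-overlapping parts with the origin at the bottom-left of its bounding rectangle.
Bottom plate: 6.4 × 0.8, A = 5.12 in², y = 0.4 in, Ī = 0.2731 in⁴.
Web plate: 0.5 × 10.8, A = 5.4 in², y = 6.2 in, Ī = 52.49 in⁴.
Top plate: 2.4 × 0.5, A = 1.2 in², y = 11.85 in, Ī = 0.025 in⁴.
Hole (subtracted): ⌀0.25, A = 0.04909 in², y = 6.2 in, Ī = 0.0001917 in⁴.
Centroid: ȳ = ΣA·y / ΣA = 4.236 in.
Transfer each piece to the horizontal centroidal axis using Ī + A·d² with d = y − 4.236:
  bottom plate: d = -3.836 in → contributes +75.63 in⁴
  web plate: d = 1.964 in → contributes +73.31 in⁴
  top plate: d = 7.614 in → contributes +69.58 in⁴
  hole: d = 1.964 in → contributes −0.1894 in⁴
Total I = 218.3 in⁴.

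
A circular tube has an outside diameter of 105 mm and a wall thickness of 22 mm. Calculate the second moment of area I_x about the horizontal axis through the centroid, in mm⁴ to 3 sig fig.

Treat the section as a set of non-overlapping primitives; coordinates are from the bounding-box lower-left.
Outer circle: ⌀105, A = 8 659 mm², y = 52.5 mm, Ī = 5 966 602 mm⁴.
Bore (subtracted): ⌀61, A = 2922.5 mm², y = 52.5 mm, Ī = 679 656 mm⁴.
By symmetry the centroid is at mid-height, ȳ = 52.5 mm.
All pieces are centred on the horizontal axis through the centroid, so I = ΣĪ (holes subtracted) = 5 286 946 mm⁴.

I_x ≈ 5.29 × 10⁶ mm⁴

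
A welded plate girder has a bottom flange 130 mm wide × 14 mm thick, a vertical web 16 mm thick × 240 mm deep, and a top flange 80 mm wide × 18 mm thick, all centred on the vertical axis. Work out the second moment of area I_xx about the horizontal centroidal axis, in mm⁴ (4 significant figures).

I_xx ≈ 7.153 × 10⁷ mm⁴

Split into non-overlapping primitives; take the origin at the lower-left of the bounding box.
Bottom plate: 130 × 14, A = 1 820 mm², y = 7 mm, Ī = 29726.7 mm⁴.
Web plate: 16 × 240, A = 3 840 mm², y = 134 mm, Ī = 18 432 000 mm⁴.
Top plate: 80 × 18, A = 1 440 mm², y = 263 mm, Ī = 38 880 mm⁴.
Centroid: ȳ = ΣA·y / ΣA = 127.608 mm.
Transfer each piece to the horizontal centroidal axis using Ī + A·d² with d = y − 127.608:
  bottom plate: d = -120.608 mm → contributes +26 504 172 mm⁴
  web plate: d = 6.39155 mm → contributes +18 588 871 mm⁴
  top plate: d = 135.392 mm → contributes +26 435 335 mm⁴
Total I = 71 528 378 mm⁴.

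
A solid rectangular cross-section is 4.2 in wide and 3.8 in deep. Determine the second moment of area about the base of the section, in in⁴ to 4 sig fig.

The section: 4.2 × 3.8, A = 15.96 in², y = 1.9 in, Ī = 19.2052 in⁴.
Transfer it to a horizontal axis along the bottom face using Ī + A·d² with d = y − 0:
  the section: d = 1.9 in → contributes +76.8208 in⁴
Total I = 76.8208 in⁴.

I_base ≈ 76.82 in⁴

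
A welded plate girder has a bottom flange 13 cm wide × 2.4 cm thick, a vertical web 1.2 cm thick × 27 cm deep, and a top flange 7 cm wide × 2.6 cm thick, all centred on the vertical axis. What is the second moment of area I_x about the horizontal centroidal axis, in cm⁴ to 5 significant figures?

I_x ≈ 1.2284 × 10⁴ cm⁴

Decompose the section into non-overlapping parts with the origin at the bottom-left of its bounding rectangle.
Bottom plate: 13 × 2.4, A = 31.2 cm², y = 1.2 cm, Ī = 14.976 cm⁴.
Web plate: 1.2 × 27, A = 32.4 cm², y = 15.9 cm, Ī = 1968.3 cm⁴.
Top plate: 7 × 2.6, A = 18.2 cm², y = 30.7 cm, Ī = 10.25267 cm⁴.
Centroid: ȳ = ΣA·y / ΣA = 13.58606 cm.
Transfer each piece to the horizontal centroidal axis using Ī + A·d² with d = y − 13.58606:
  bottom plate: d = -12.38606 cm → contributes +4801.511 cm⁴
  web plate: d = 2.313936 cm → contributes +2141.779 cm⁴
  top plate: d = 17.11394 cm → contributes +5340.793 cm⁴
Total I = 12284.08 cm⁴.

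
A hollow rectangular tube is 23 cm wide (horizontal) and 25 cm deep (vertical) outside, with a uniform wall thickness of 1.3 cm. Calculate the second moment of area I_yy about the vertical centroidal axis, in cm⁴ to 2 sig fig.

I_yy ≈ 9500 cm⁴

Split into non-overlapping primitives; take the origin at the lower-left of the bounding box.
Outer rectangle: 23 × 25, A = 575 cm², x = 11.5 cm, Ī = 25 348 cm⁴.
Inner void (subtracted): 20.4 × 22.4, A = 457 cm², x = 11.5 cm, Ī = 15 847 cm⁴.
By symmetry the centroid is at mid-width, x̄ = 11.5 cm.
All pieces are centred on the vertical centroidal axis, so I = ΣĪ (holes subtracted) = 9 501 cm⁴.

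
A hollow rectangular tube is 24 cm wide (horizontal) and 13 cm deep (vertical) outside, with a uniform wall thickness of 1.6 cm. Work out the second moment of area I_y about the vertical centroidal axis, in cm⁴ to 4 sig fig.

I_y ≈ 7627 cm⁴

Treat the section as a set of non-overlapping primitives; coordinates are from the bounding-box lower-left.
Outer rectangle: 24 × 13, A = 312 cm², x = 12 cm, Ī = 14 976 cm⁴.
Inner void (subtracted): 20.8 × 9.8, A = 203.84 cm², x = 12 cm, Ī = 7349.11 cm⁴.
By symmetry the centroid is at mid-width, x̄ = 12 cm.
All pieces are centred on the vertical centroidal axis, so I = ΣĪ (holes subtracted) = 7626.89 cm⁴.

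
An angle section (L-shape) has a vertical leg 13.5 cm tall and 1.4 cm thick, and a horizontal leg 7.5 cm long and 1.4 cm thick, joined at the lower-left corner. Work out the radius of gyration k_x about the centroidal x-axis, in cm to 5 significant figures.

k_x ≈ 4.2846 cm

Split into non-overlapping primitives; take the origin at the lower-left of the bounding box.
Vertical leg: 1.4 × 13.5, A = 18.9 cm², y = 6.75 cm, Ī = 287.0438 cm⁴.
Horizontal leg (remainder): 6.1 × 1.4, A = 8.54 cm², y = 0.7 cm, Ī = 1.394867 cm⁴.
Centroid: ȳ = ΣA·y / ΣA = 4.867092 cm.
Transfer each piece to the centroidal x-axis using Ī + A·d² with d = y − 4.867092:
  vertical leg: d = 1.882908 cm → contributes +354.0507 cm⁴
  horizontal leg (remainder): d = -4.167092 cm → contributes +149.689 cm⁴
Total I = 503.7398 cm⁴.
Radius of gyration: k = √(I/A) = √(503.7398 / 27.44) = 4.284608 cm.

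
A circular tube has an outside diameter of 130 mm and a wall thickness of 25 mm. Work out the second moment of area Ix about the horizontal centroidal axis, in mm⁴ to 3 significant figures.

Ix ≈ 1.20 × 10⁷ mm⁴

Decompose the section into non-overlapping parts with the origin at the bottom-left of its bounding rectangle.
Outer circle: ⌀130, A = 13 273 mm², y = 65 mm, Ī = 14 019 848 mm⁴.
Bore (subtracted): ⌀80, A = 5026.5 mm², y = 65 mm, Ī = 2 010 619 mm⁴.
By symmetry the centroid is at mid-height, ȳ = 65 mm.
All pieces are centred on the horizontal centroidal axis, so I = ΣĪ (holes subtracted) = 12 009 229 mm⁴.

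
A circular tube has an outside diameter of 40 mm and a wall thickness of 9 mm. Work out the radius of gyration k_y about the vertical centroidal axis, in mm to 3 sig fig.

Decompose the section into non-overlapping parts with the origin at the bottom-left of its bounding rectangle.
Outer circle: ⌀40, A = 1256.6 mm², x = 20 mm, Ī = 125 664 mm⁴.
Bore (subtracted): ⌀22, A = 380.13 mm², x = 20 mm, Ī = 11 499 mm⁴.
By symmetry the centroid is at mid-width, x̄ = 20 mm.
All pieces are centred on the vertical centroidal axis, so I = ΣĪ (holes subtracted) = 114 165 mm⁴.
Radius of gyration: k = √(I/A) = √(114 165 / 876.5) = 11.413 mm.

k_y ≈ 11.4 mm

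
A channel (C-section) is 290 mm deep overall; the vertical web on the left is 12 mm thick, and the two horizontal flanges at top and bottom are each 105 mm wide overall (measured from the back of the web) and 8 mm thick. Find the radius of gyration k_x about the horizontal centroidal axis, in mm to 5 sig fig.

k_x ≈ 104.24 mm

Break the section into simple shapes (no overlaps), measuring from the bottom-left corner of the bounding box.
Web: 12 × 290, A = 3 480 mm², y = 145 mm, Ī = 24 389 000 mm⁴.
Top flange (beyond web): 93 × 8, A = 744 mm², y = 286 mm, Ī = 3 968 mm⁴.
Bottom flange (beyond web): 93 × 8, A = 744 mm², y = 4 mm, Ī = 3 968 mm⁴.
By symmetry the centroid is at mid-height, ȳ = 145 mm.
Transfer each piece to the horizontal centroidal axis using Ī + A·d² with d = y − 145:
  web: d = 0 mm → contributes +24 389 000 mm⁴
  top flange (beyond web): d = 141 mm → contributes +14 795 432 mm⁴
  bottom flange (beyond web): d = -141 mm → contributes +14 795 432 mm⁴
Total I = 53 979 864 mm⁴.
Radius of gyration: k = √(I/A) = √(53 979 864 / 4 968) = 104.2378 mm.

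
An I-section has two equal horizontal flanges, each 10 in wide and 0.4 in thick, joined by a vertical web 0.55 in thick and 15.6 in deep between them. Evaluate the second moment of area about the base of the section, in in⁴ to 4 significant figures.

I_base ≈ 1801 in⁴

Treat the section as a set of non-overlapping primitives; coordinates are from the bounding-box lower-left.
Bottom flange: 10 × 0.4, A = 4 in², y = 0.2 in, Ī = 0.0533333 in⁴.
Web: 0.55 × 15.6, A = 8.58 in², y = 8.2 in, Ī = 174.002 in⁴.
Top flange: 10 × 0.4, A = 4 in², y = 16.2 in, Ī = 0.0533333 in⁴.
Transfer each piece to the base of the section using Ī + A·d² with d = y − 0:
  bottom flange: d = 0.2 in → contributes +0.213333 in⁴
  web: d = 8.2 in → contributes +750.922 in⁴
  top flange: d = 16.2 in → contributes +1049.81 in⁴
Total I = 1800.95 in⁴.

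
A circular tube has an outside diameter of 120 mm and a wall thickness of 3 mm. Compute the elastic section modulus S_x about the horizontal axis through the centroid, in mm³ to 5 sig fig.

S_x ≈ 3.1468 × 10⁴ mm³

Break the section into simple shapes (no overlaps), measuring from the bottom-left corner of the bounding box.
Outer circle: ⌀120, A = 11309.73 mm², y = 60 mm, Ī = 10 178 760 mm⁴.
Bore (subtracted): ⌀114, A = 10207.03 mm², y = 60 mm, Ī = 8 290 664 mm⁴.
By symmetry the centroid is at mid-height, ȳ = 60 mm.
All pieces are centred on the horizontal axis through the centroid, so I = ΣĪ (holes subtracted) = 1 888 096 mm⁴.
Extreme fibre distance c = 60 mm; S = I/c = 31468.27 mm³.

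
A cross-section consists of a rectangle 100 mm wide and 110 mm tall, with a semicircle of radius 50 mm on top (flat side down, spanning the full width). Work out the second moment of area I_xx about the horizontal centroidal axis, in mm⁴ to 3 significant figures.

Treat the section as a set of non-overlapping primitives; coordinates are from the bounding-box lower-left.
Rectangular body: 100 × 110, A = 11 000 mm², y = 55 mm, Ī = 11 091 667 mm⁴.
Semicircular cap: semicircle r = 50, A = 3 927 mm², y = 131.22 mm, Ī = 685 981 mm⁴.
Centroid: ȳ = ΣA·y / ΣA = 75.052 mm.
Transfer each piece to the horizontal centroidal axis using Ī + A·d² with d = y − 75.052:
  rectangular body: d = -20.052 mm → contributes +15 514 630 mm⁴
  semicircular cap: d = 56.169 mm → contributes +13 075 263 mm⁴
Total I = 28 589 892 mm⁴.

I_xx ≈ 2.86 × 10⁷ mm⁴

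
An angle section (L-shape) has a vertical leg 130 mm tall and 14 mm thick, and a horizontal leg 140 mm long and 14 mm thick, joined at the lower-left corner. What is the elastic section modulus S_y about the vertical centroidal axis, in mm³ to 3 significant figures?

Treat the section as a set of non-overlapping primitives; coordinates are from the bounding-box lower-left.
Vertical leg: 14 × 130, A = 1 820 mm², x = 7 mm, Ī = 29 727 mm⁴.
Horizontal leg (remainder): 126 × 14, A = 1 764 mm², x = 77 mm, Ī = 2 333 772 mm⁴.
Centroid: x̄ = ΣA·x / ΣA = 41.453 mm.
Transfer each piece to the vertical centroidal axis using Ī + A·d² with d = x − 41.453:
  vertical leg: d = -34.453 mm → contributes +2 190 099 mm⁴
  horizontal leg (remainder): d = 35.547 mm → contributes +4 562 728 mm⁴
Total I = 6 752 827 mm⁴.
Extreme fibre distance c = 98.547 mm; S = I/c = 68 524 mm³.

S_y ≈ 6.85 × 10⁴ mm³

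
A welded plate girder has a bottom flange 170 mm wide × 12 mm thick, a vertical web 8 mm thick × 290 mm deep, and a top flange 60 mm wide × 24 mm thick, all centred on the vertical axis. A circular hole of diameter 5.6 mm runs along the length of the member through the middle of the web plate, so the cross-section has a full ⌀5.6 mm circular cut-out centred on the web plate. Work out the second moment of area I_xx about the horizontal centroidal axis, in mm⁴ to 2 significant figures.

Split into non-overlapping primitives; take the origin at the lower-left of the bounding box.
Bottom plate: 170 × 12, A = 2 040 mm², y = 6 mm, Ī = 24 480 mm⁴.
Web plate: 8 × 290, A = 2 320 mm², y = 157 mm, Ī = 16 259 333 mm⁴.
Top plate: 60 × 24, A = 1 440 mm², y = 314 mm, Ī = 69 120 mm⁴.
Hole (subtracted): ⌀5.6, A = 24.63 mm², y = 157 mm, Ī = 48.27 mm⁴.
Centroid: ȳ = ΣA·y / ΣA = 142.8 mm.
Transfer each piece to the horizontal centroidal axis using Ī + A·d² with d = y − 142.8:
  bottom plate: d = -136.8 mm → contributes +38 206 386 mm⁴
  web plate: d = 14.19 mm → contributes +16 726 565 mm⁴
  top plate: d = 171.2 mm → contributes +42 270 424 mm⁴
  hole: d = 14.19 mm → contributes −5 009 mm⁴
Total I = 97 198 366 mm⁴.

I_xx ≈ 9.7 × 10⁷ mm⁴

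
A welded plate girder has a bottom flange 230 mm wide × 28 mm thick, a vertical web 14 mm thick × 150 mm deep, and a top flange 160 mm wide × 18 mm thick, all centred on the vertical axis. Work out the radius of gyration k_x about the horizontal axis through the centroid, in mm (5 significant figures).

k_x ≈ 76.115 mm

Break the section into simple shapes (no overlaps), measuring from the bottom-left corner of the bounding box.
Bottom plate: 230 × 28, A = 6 440 mm², y = 14 mm, Ī = 420746.7 mm⁴.
Web plate: 14 × 150, A = 2 100 mm², y = 103 mm, Ī = 3 937 500 mm⁴.
Top plate: 160 × 18, A = 2 880 mm², y = 187 mm, Ī = 77 760 mm⁴.
Centroid: ȳ = ΣA·y / ΣA = 73.99475 mm.
Transfer each piece to the horizontal axis through the centroid using Ī + A·d² with d = y − 73.99475:
  bottom plate: d = -59.99475 mm → contributes +23 600 687 mm⁴
  web plate: d = 29.00525 mm → contributes +5 704 240 mm⁴
  top plate: d = 113.0053 mm → contributes +36 855 900 mm⁴
Total I = 66 160 826 mm⁴.
Radius of gyration: k = √(I/A) = √(66 160 826 / 11 420) = 76.1145 mm.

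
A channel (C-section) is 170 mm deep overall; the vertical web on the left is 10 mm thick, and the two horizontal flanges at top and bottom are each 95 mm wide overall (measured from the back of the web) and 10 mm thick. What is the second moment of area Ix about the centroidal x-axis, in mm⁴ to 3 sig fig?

Treat the section as a set of non-overlapping primitives; coordinates are from the bounding-box lower-left.
Web: 10 × 170, A = 1 700 mm², y = 85 mm, Ī = 4 094 167 mm⁴.
Top flange (beyond web): 85 × 10, A = 850 mm², y = 165 mm, Ī = 7083.3 mm⁴.
Bottom flange (beyond web): 85 × 10, A = 850 mm², y = 5 mm, Ī = 7083.3 mm⁴.
By symmetry the centroid is at mid-height, ȳ = 85 mm.
Transfer each piece to the centroidal x-axis using Ī + A·d² with d = y − 85:
  web: d = 0 mm → contributes +4 094 167 mm⁴
  top flange (beyond web): d = 80 mm → contributes +5 447 083 mm⁴
  bottom flange (beyond web): d = -80 mm → contributes +5 447 083 mm⁴
Total I = 14 988 333 mm⁴.

Ix ≈ 1.50 × 10⁷ mm⁴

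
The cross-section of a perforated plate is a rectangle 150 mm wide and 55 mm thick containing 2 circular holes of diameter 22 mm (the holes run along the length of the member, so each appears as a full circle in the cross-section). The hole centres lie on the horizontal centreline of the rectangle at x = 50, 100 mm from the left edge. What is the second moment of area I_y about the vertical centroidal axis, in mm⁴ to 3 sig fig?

I_y ≈ 1.50 × 10⁷ mm⁴

Treat the section as a set of non-overlapping primitives; coordinates are from the bounding-box lower-left.
Plate: 150 × 55, A = 8 250 mm², x = 75 mm, Ī = 15 468 750 mm⁴.
Hole 1 (subtracted): ⌀22, A = 380.13 mm², x = 50 mm, Ī = 11 499 mm⁴.
Hole 2 (subtracted): ⌀22, A = 380.13 mm², x = 100 mm, Ī = 11 499 mm⁴.
By symmetry the centroid is at mid-width, x̄ = 75 mm.
Transfer each piece to the vertical centroidal axis using Ī + A·d² with d = x − 75:
  plate: d = 0 mm → contributes +15 468 750 mm⁴
  hole 1: d = -25 mm → contributes −249 082 mm⁴
  hole 2: d = 25 mm → contributes −249 082 mm⁴
Total I = 14 970 586 mm⁴.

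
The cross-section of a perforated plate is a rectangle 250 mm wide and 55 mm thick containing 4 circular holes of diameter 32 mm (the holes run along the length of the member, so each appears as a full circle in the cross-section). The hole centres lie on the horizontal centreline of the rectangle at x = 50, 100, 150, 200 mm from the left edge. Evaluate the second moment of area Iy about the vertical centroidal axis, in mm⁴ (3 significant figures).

Decompose the section into non-overlapping parts with the origin at the bottom-left of its bounding rectangle.
Plate: 250 × 55, A = 13 750 mm², x = 125 mm, Ī = 71 614 583 mm⁴.
Hole 1 (subtracted): ⌀32, A = 804.25 mm², x = 50 mm, Ī = 51 472 mm⁴.
Hole 2 (subtracted): ⌀32, A = 804.25 mm², x = 100 mm, Ī = 51 472 mm⁴.
Hole 3 (subtracted): ⌀32, A = 804.25 mm², x = 150 mm, Ī = 51 472 mm⁴.
Hole 4 (subtracted): ⌀32, A = 804.25 mm², x = 200 mm, Ī = 51 472 mm⁴.
By symmetry the centroid is at mid-width, x̄ = 125 mm.
Transfer each piece to the vertical centroidal axis using Ī + A·d² with d = x − 125:
  plate: d = 0 mm → contributes +71 614 583 mm⁴
  hole 1: d = -75 mm → contributes −4 575 365 mm⁴
  hole 2: d = -25 mm → contributes −554 127 mm⁴
  hole 3: d = 25 mm → contributes −554 127 mm⁴
  hole 4: d = 75 mm → contributes −4 575 365 mm⁴
Total I = 61 355 599 mm⁴.

Iy ≈ 6.14 × 10⁷ mm⁴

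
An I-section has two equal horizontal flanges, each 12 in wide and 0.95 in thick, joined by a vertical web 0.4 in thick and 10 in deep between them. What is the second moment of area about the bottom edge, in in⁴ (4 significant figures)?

Treat the section as a set of non-overlapping primitives; coordinates are from the bounding-box lower-left.
Bottom flange: 12 × 0.95, A = 11.4 in², y = 0.475 in, Ī = 0.857375 in⁴.
Web: 0.4 × 10, A = 4 in², y = 5.95 in, Ī = 33.3333 in⁴.
Top flange: 12 × 0.95, A = 11.4 in², y = 11.425 in, Ī = 0.857375 in⁴.
Transfer each piece to a horizontal axis along the bottom face using Ī + A·d² with d = y − 0:
  bottom flange: d = 0.475 in → contributes +3.4295 in⁴
  web: d = 5.95 in → contributes +174.943 in⁴
  top flange: d = 11.425 in → contributes +1488.91 in⁴
Total I = 1667.28 in⁴.

I_base ≈ 1667 in⁴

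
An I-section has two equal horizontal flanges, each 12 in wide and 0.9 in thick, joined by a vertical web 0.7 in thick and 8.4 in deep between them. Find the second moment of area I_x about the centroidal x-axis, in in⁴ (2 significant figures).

Split into non-overlapping primitives; take the origin at the lower-left of the bounding box.
Bottom flange: 12 × 0.9, A = 10.8 in², y = 0.45 in, Ī = 0.729 in⁴.
Web: 0.7 × 8.4, A = 5.88 in², y = 5.1 in, Ī = 34.57 in⁴.
Top flange: 12 × 0.9, A = 10.8 in², y = 9.75 in, Ī = 0.729 in⁴.
By symmetry the centroid is at mid-height, ȳ = 5.1 in.
Transfer each piece to the centroidal x-axis using Ī + A·d² with d = y − 5.1:
  bottom flange: d = -4.65 in → contributes +234.3 in⁴
  web: d = 0 in → contributes +34.57 in⁴
  top flange: d = 4.65 in → contributes +234.3 in⁴
Total I = 503.1 in⁴.

I_x ≈ 500 in⁴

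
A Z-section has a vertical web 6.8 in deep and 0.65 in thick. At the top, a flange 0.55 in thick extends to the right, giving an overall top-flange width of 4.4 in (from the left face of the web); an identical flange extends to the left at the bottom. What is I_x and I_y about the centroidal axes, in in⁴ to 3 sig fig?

Break the section into simple shapes (no overlaps), measuring from the bottom-left corner of the bounding box.
Web: 0.65 × 6.8, A = 4.42 in², y = 3.4 in, Ī = 17.032 in⁴.
Top flange (beyond web): 3.75 × 0.55, A = 2.0625 in², y = 6.525 in, Ī = 0.051992 in⁴.
Bottom flange (beyond web): 3.75 × 0.55, A = 2.0625 in², y = 0.275 in, Ī = 0.051992 in⁴.
Centroid: ȳ = ΣA·y / ΣA = 3.4 in.
Transfer each piece to the centroidal x-axis using Ī + A·d² with d = y − 3.4:
  web: d = 0 in → contributes +17.032 in⁴
  top flange (beyond web): d = 3.125 in → contributes +20.194 in⁴
  bottom flange (beyond web): d = -3.125 in → contributes +20.194 in⁴
Total I = 57.419 in⁴.
For the y-axis: x̄ = 4.075 in.
Repeating about the centroidal y-axis gives I_y = 24.955 in⁴.

I_x ≈ 57.4 in⁴, I_y ≈ 25.0 in⁴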